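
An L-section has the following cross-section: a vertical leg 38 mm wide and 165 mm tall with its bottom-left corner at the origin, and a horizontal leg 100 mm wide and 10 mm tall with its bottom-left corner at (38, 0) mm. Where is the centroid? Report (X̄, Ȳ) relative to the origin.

vertical leg: A = 38 × 165 = 6270.00, centroid at (19.00, 82.50).
horizontal leg: A = 100 × 10 = 1000.00, centroid at (88.00, 5.00).
ΣA = 7270.00 mm², ΣAX̄ = 207130.00 mm³, ΣAȲ = 522275.00 mm³.
X̄ = 207130.00/7270.00 = 28.49 mm; Ȳ = 522275.00/7270.00 = 71.84 mm.

X̄ = 28.49 mm, Ȳ = 71.84 mm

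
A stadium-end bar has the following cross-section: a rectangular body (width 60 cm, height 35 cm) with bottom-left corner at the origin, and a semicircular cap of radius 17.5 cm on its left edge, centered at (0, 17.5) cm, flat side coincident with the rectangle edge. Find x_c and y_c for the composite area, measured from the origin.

rectangular body: A = 60 × 35 = 2100.00, centroid at (30.00, 17.50).
semicircular end: A = ½π·17.5² = 481.06, centroid at (-7.43, 17.50).
ΣA = 2581.06 cm²
ΣAx_c = (2100.00)(30.00) + (481.06)(-7.43) = 59427.08 cm³
ΣAy_c = (2100.00)(17.50) + (481.06)(17.50) = 45168.49 cm³
x_c = 59427.08 / 2581.06 = 23.02 cm
y_c = 45168.49 / 2581.06 = 17.50 cm

x_c = 23.02 cm, y_c = 17.50 cm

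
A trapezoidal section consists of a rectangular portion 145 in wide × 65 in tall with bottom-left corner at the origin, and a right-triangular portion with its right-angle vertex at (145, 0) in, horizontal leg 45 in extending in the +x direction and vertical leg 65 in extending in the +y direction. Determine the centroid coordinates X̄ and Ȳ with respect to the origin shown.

X̄ = 84.25 in, Ȳ = 31.04 in

rectangular portion: A = 145 × 65 = 9425.00, centroid at (72.50, 32.50).
triangular portion: A = ½·45·65 = 1462.50, centroid at (160.00, 21.67).
ΣA = 10887.50 in²
ΣAX̄ = (9425.00)(72.50) + (1462.50)(160.00) = 917312.50 in³
ΣAȲ = (9425.00)(32.50) + (1462.50)(21.67) = 338000.00 in³
X̄ = 917312.50 / 10887.50 = 84.25 in
Ȳ = 338000.00 / 10887.50 = 31.04 in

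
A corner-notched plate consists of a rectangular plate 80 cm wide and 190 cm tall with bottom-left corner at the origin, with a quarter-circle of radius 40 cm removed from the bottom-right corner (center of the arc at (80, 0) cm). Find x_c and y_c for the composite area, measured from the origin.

x_c = 37.93 cm, y_c = 102.03 cm

plate: A = 80 × 190 = 15200.00, centroid at (40.00, 95.00).
removed quarter-circle: A = −¼π·40² = -1256.64, centroid at (63.02, 16.98).
ΣA = 13943.36 cm²
ΣAx_c = (15200.00)(40.00) + (-1256.64)(63.02) = 528802.37 cm³
ΣAy_c = (15200.00)(95.00) + (-1256.64)(16.98) = 1422666.67 cm³
x_c = 528802.37 / 13943.36 = 37.93 cm
y_c = 1422666.67 / 13943.36 = 102.03 cm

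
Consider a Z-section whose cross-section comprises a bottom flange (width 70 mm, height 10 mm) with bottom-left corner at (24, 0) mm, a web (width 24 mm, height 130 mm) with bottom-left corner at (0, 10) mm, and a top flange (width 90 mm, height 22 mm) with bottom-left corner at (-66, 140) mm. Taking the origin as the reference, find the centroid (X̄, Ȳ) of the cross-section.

bottom flange: A = 70 × 10 = 700.00, centroid at (59.00, 5.00).
web: A = 24 × 130 = 3120.00, centroid at (12.00, 75.00).
top flange: A = 90 × 22 = 1980.00, centroid at (-21.00, 151.00).
ΣA = 5800.00 mm²
ΣAX̄ = (700.00)(59.00) + (3120.00)(12.00) + (1980.00)(-21.00) = 37160.00 mm³
ΣAȲ = (700.00)(5.00) + (3120.00)(75.00) + (1980.00)(151.00) = 536480.00 mm³
X̄ = 37160.00 / 5800.00 = 6.41 mm
Ȳ = 536480.00 / 5800.00 = 92.50 mm

X̄ = 6.41 mm, Ȳ = 92.50 mm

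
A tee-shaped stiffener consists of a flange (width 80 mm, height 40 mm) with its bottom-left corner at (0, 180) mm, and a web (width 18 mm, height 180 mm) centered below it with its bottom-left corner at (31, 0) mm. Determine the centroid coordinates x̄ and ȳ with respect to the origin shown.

web: A = 18 × 180 = 3240.00, centroid at (40.00, 90.00).
flange: A = 80 × 40 = 3200.00, centroid at (40.00, 200.00).
ΣA = 6440.00 mm², ΣAx̄ = 257600.00 mm³, ΣAȳ = 931600.00 mm³.
x̄ = 257600.00/6440.00 = 40.00 mm; ȳ = 931600.00/6440.00 = 144.66 mm.

x̄ = 40.00 mm, ȳ = 144.66 mm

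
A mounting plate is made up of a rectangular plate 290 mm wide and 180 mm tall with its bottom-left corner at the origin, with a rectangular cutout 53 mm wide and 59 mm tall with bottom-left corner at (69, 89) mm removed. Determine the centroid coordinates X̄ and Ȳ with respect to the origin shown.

Part | A | x̄ᵢ | ȳᵢ | A·x̄ᵢ | A·ȳᵢ
plate | 52200.00 | 145.00 | 90.00 | 7569000.00 | 4698000.00
hole | -3127.00 | 95.50 | 118.50 | -298628.50 | -370549.50
Σ | 49073.00 |  |  | 7270371.50 | 4327450.50
X̄ = 7270371.50 / 49073.00 = 148.15 mm
Ȳ = 4327450.50 / 49073.00 = 88.18 mm

X̄ = 148.15 mm, Ȳ = 88.18 mm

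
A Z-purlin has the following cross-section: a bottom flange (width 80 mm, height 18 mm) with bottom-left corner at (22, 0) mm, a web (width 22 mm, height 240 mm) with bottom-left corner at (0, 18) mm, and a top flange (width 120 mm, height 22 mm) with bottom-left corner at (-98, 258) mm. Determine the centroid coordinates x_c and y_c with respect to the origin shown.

bottom flange: A = 80 × 18 = 1440.00, centroid at (62.00, 9.00).
web: A = 22 × 240 = 5280.00, centroid at (11.00, 138.00).
top flange: A = 120 × 22 = 2640.00, centroid at (-38.00, 269.00).
ΣA = 9360.00 mm², ΣAx_c = 47040.00 mm³, ΣAy_c = 1451760.00 mm³.
x_c = 47040.00/9360.00 = 5.03 mm; y_c = 1451760.00/9360.00 = 155.10 mm.

x_c = 5.03 mm, y_c = 155.10 mm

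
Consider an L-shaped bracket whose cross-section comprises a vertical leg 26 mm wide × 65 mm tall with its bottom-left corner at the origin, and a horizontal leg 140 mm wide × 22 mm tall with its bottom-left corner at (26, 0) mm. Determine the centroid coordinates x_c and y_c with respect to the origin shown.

vertical leg: A = 26 × 65 = 1690.00, centroid at (13.00, 32.50).
horizontal leg: A = 140 × 22 = 3080.00, centroid at (96.00, 11.00).
ΣA = 4770.00 mm²
ΣAx_c = (1690.00)(13.00) + (3080.00)(96.00) = 317650.00 mm³
ΣAy_c = (1690.00)(32.50) + (3080.00)(11.00) = 88805.00 mm³
x_c = 317650.00 / 4770.00 = 66.59 mm
y_c = 88805.00 / 4770.00 = 18.62 mm

x_c = 66.59 mm, y_c = 18.62 mm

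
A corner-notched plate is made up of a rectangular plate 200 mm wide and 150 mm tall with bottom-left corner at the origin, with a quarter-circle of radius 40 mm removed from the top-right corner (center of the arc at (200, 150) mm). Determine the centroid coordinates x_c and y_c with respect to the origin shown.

x_c = 96.37 mm, y_c = 72.46 mm

plate: A = 200 × 150 = 30000.00, centroid at (100.00, 75.00).
removed quarter-circle: A = −¼π·40² = -1256.64, centroid at (183.02, 133.02).
ΣA = 28743.36 mm², ΣAx_c = 2770005.92 mm³, ΣAy_c = 2082837.77 mm³.
x_c = 2770005.92/28743.36 = 96.37 mm; y_c = 2082837.77/28743.36 = 72.46 mm.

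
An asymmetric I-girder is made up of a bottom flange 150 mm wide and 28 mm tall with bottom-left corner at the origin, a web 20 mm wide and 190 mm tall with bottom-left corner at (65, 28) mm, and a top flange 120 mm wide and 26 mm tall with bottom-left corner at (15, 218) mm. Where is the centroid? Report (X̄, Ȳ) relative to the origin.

bottom flange: A = 150 × 28 = 4200.00, centroid at (75.00, 14.00).
web: A = 20 × 190 = 3800.00, centroid at (75.00, 123.00).
top flange: A = 120 × 26 = 3120.00, centroid at (75.00, 231.00).
ΣA = 11120.00 mm²
ΣAX̄ = (4200.00)(75.00) + (3800.00)(75.00) + (3120.00)(75.00) = 834000.00 mm³
ΣAȲ = (4200.00)(14.00) + (3800.00)(123.00) + (3120.00)(231.00) = 1246920.00 mm³
X̄ = 834000.00 / 11120.00 = 75.00 mm
Ȳ = 1246920.00 / 11120.00 = 112.13 mm

X̄ = 75.00 mm, Ȳ = 112.13 mm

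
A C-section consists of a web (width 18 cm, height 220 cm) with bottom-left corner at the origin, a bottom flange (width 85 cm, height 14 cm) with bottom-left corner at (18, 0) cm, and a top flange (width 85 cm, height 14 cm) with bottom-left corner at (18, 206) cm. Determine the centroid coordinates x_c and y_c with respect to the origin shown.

x_c = 28.33 cm, y_c = 110.00 cm

Part | A | x̄ᵢ | ȳᵢ | A·x̄ᵢ | A·ȳᵢ
web | 3960.00 | 9.00 | 110.00 | 35640.00 | 435600.00
bottom flange | 1190.00 | 60.50 | 7.00 | 71995.00 | 8330.00
top flange | 1190.00 | 60.50 | 213.00 | 71995.00 | 253470.00
Σ | 6340.00 |  |  | 179630.00 | 697400.00
x_c = 179630.00 / 6340.00 = 28.33 cm
y_c = 697400.00 / 6340.00 = 110.00 cm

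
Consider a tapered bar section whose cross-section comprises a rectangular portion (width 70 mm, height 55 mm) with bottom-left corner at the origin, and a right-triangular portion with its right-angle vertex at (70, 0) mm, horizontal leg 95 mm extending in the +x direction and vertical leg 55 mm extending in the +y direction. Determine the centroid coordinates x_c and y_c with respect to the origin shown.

Part | A | x̄ᵢ | ȳᵢ | A·x̄ᵢ | A·ȳᵢ
rectangular portion | 3850.00 | 35.00 | 27.50 | 134750.00 | 105875.00
triangular portion | 2612.50 | 101.67 | 18.33 | 265604.17 | 47895.83
Σ | 6462.50 |  |  | 400354.17 | 153770.83
x_c = 400354.17 / 6462.50 = 61.95 mm
y_c = 153770.83 / 6462.50 = 23.79 mm

x_c = 61.95 mm, y_c = 23.79 mm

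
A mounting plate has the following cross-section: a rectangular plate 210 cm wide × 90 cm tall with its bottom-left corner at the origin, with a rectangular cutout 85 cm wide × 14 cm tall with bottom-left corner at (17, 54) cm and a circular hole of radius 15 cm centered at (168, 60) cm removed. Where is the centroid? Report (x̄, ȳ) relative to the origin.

x̄ = 105.57 cm, ȳ = 43.26 cm

Part | A | x̄ᵢ | ȳᵢ | A·x̄ᵢ | A·ȳᵢ
plate | 18900.00 | 105.00 | 45.00 | 1984500.00 | 850500.00
hole 1 | -1190.00 | 59.50 | 61.00 | -70805.00 | -72590.00
hole 2 | -706.86 | 168.00 | 60.00 | -118752.20 | -42411.50
Σ | 17003.14 |  |  | 1794942.80 | 735498.50
x̄ = 1794942.80 / 17003.14 = 105.57 cm
ȳ = 735498.50 / 17003.14 = 43.26 cm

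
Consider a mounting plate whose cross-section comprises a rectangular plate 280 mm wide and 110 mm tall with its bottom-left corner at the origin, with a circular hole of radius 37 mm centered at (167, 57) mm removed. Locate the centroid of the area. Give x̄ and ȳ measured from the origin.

plate: A = 280 × 110 = 30800.00, centroid at (140.00, 55.00).
hole: A = −π·37² = -4300.84, centroid at (167.00, 57.00).
ΣA = 26499.16 mm², ΣAx̄ = 3593759.66 mm³, ΣAȳ = 1448852.10 mm³.
x̄ = 3593759.66/26499.16 = 135.62 mm; ȳ = 1448852.10/26499.16 = 54.68 mm.

x̄ = 135.62 mm, ȳ = 54.68 mm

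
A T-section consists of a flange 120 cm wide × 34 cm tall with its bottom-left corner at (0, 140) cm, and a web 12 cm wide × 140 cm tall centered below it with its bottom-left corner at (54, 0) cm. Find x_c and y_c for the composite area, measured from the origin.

x_c = 60.00 cm, y_c = 131.62 cm

Part | A | x̄ᵢ | ȳᵢ | A·x̄ᵢ | A·ȳᵢ
web | 1680.00 | 60.00 | 70.00 | 100800.00 | 117600.00
flange | 4080.00 | 60.00 | 157.00 | 244800.00 | 640560.00
Σ | 5760.00 |  |  | 345600.00 | 758160.00
x_c = 345600.00 / 5760.00 = 60.00 cm
y_c = 758160.00 / 5760.00 = 131.62 cm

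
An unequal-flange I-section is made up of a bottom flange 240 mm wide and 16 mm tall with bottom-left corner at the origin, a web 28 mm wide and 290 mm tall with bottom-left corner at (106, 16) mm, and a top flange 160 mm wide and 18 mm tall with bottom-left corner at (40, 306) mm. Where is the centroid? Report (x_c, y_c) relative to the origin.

Part | A | x̄ᵢ | ȳᵢ | A·x̄ᵢ | A·ȳᵢ
bottom flange | 3840.00 | 120.00 | 8.00 | 460800.00 | 30720.00
web | 8120.00 | 120.00 | 161.00 | 974400.00 | 1307320.00
top flange | 2880.00 | 120.00 | 315.00 | 345600.00 | 907200.00
Σ | 14840.00 |  |  | 1780800.00 | 2245240.00
x_c = 1780800.00 / 14840.00 = 120.00 mm
y_c = 2245240.00 / 14840.00 = 151.30 mm

x_c = 120.00 mm, y_c = 151.30 mm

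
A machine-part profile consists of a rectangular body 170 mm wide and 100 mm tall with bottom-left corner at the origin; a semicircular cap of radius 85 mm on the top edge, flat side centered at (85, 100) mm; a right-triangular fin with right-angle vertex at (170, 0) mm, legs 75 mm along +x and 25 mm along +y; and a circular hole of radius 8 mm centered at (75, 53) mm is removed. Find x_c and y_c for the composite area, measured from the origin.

Part | A | x̄ᵢ | ȳᵢ | A·x̄ᵢ | A·ȳᵢ
rectangular body | 17000.00 | 85.00 | 50.00 | 1445000.00 | 850000.00
semicircular top | 11349.00 | 85.00 | 136.08 | 964665.29 | 1544317.01
triangular fin | 937.50 | 195.00 | 8.33 | 182812.50 | 7812.50
hole | -201.06 | 75.00 | 53.00 | -15079.64 | -10656.28
Σ | 29085.44 |  |  | 2577398.15 | 2391473.23
x_c = 2577398.15 / 29085.44 = 88.61 mm
y_c = 2391473.23 / 29085.44 = 82.22 mm

x_c = 88.61 mm, y_c = 82.22 mm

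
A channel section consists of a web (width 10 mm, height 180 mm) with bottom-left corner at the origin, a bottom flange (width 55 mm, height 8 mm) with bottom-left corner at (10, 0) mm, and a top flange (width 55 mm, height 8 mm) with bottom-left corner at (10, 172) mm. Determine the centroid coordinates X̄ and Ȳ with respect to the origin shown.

X̄ = 15.67 mm, Ȳ = 90.00 mm

Part | A | x̄ᵢ | ȳᵢ | A·x̄ᵢ | A·ȳᵢ
web | 1800.00 | 5.00 | 90.00 | 9000.00 | 162000.00
bottom flange | 440.00 | 37.50 | 4.00 | 16500.00 | 1760.00
top flange | 440.00 | 37.50 | 176.00 | 16500.00 | 77440.00
Σ | 2680.00 |  |  | 42000.00 | 241200.00
X̄ = 42000.00 / 2680.00 = 15.67 mm
Ȳ = 241200.00 / 2680.00 = 90.00 mm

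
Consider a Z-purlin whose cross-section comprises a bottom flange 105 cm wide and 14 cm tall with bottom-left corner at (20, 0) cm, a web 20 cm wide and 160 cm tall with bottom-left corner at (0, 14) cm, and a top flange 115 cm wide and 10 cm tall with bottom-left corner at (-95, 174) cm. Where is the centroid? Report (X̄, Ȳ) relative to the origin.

Part | A | x̄ᵢ | ȳᵢ | A·x̄ᵢ | A·ȳᵢ
bottom flange | 1470.00 | 72.50 | 7.00 | 106575.00 | 10290.00
web | 3200.00 | 10.00 | 94.00 | 32000.00 | 300800.00
top flange | 1150.00 | -37.50 | 179.00 | -43125.00 | 205850.00
Σ | 5820.00 |  |  | 95450.00 | 516940.00
X̄ = 95450.00 / 5820.00 = 16.40 cm
Ȳ = 516940.00 / 5820.00 = 88.82 cm

X̄ = 16.40 cm, Ȳ = 88.82 cm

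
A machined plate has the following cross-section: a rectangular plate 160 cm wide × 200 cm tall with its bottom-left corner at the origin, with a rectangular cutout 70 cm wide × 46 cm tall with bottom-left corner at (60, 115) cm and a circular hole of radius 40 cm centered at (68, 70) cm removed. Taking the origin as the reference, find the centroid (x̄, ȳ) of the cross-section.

plate: A = 160 × 200 = 32000.00, centroid at (80.00, 100.00).
hole 1: A = −(70 × 46) = -3220.00, centroid at (95.00, 138.00).
hole 2: A = −π·40² = -5026.55, centroid at (68.00, 70.00).
ΣA = 23753.45 cm²
ΣAx̄ = (32000.00)(80.00) + (-3220.00)(95.00) + (-5026.55)(68.00) = 1912294.72 cm³
ΣAȳ = (32000.00)(100.00) + (-3220.00)(138.00) + (-5026.55)(70.00) = 2403781.62 cm³
x̄ = 1912294.72 / 23753.45 = 80.51 cm
ȳ = 2403781.62 / 23753.45 = 101.20 cm

x̄ = 80.51 cm, ȳ = 101.20 cm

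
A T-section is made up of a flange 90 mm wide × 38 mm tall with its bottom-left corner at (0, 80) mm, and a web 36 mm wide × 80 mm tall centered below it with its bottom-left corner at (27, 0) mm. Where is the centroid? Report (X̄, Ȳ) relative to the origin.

X̄ = 45.00 mm, Ȳ = 72.03 mm

Part | A | x̄ᵢ | ȳᵢ | A·x̄ᵢ | A·ȳᵢ
web | 2880.00 | 45.00 | 40.00 | 129600.00 | 115200.00
flange | 3420.00 | 45.00 | 99.00 | 153900.00 | 338580.00
Σ | 6300.00 |  |  | 283500.00 | 453780.00
X̄ = 283500.00 / 6300.00 = 45.00 mm
Ȳ = 453780.00 / 6300.00 = 72.03 mm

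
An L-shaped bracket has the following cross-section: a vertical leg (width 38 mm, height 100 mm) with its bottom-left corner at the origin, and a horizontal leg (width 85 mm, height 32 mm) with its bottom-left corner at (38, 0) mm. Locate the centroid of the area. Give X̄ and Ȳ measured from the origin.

Part | A | x̄ᵢ | ȳᵢ | A·x̄ᵢ | A·ȳᵢ
vertical leg | 3800.00 | 19.00 | 50.00 | 72200.00 | 190000.00
horizontal leg | 2720.00 | 80.50 | 16.00 | 218960.00 | 43520.00
Σ | 6520.00 |  |  | 291160.00 | 233520.00
X̄ = 291160.00 / 6520.00 = 44.66 mm
Ȳ = 233520.00 / 6520.00 = 35.82 mm

X̄ = 44.66 mm, Ȳ = 35.82 mm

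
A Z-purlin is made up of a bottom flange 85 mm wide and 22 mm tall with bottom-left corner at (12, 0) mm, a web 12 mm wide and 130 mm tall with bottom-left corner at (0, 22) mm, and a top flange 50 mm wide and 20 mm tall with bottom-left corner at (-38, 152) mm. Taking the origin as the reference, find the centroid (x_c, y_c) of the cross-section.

x_c = 22.18 mm, y_c = 71.85 mm

bottom flange: A = 85 × 22 = 1870.00, centroid at (54.50, 11.00).
web: A = 12 × 130 = 1560.00, centroid at (6.00, 87.00).
top flange: A = 50 × 20 = 1000.00, centroid at (-13.00, 162.00).
ΣA = 4430.00 mm², ΣAx_c = 98275.00 mm³, ΣAy_c = 318290.00 mm³.
x_c = 98275.00/4430.00 = 22.18 mm; y_c = 318290.00/4430.00 = 71.85 mm.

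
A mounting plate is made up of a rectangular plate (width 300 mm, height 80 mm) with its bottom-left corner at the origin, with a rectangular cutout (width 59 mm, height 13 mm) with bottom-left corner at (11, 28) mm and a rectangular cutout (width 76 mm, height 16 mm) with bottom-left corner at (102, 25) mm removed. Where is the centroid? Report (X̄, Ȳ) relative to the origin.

X̄ = 154.37 mm, Ȳ = 40.58 mm

plate: A = 300 × 80 = 24000.00, centroid at (150.00, 40.00).
hole 1: A = −(59 × 13) = -767.00, centroid at (40.50, 34.50).
hole 2: A = −(76 × 16) = -1216.00, centroid at (140.00, 33.00).
ΣA = 22017.00 mm²
ΣAX̄ = (24000.00)(150.00) + (-767.00)(40.50) + (-1216.00)(140.00) = 3398696.50 mm³
ΣAȲ = (24000.00)(40.00) + (-767.00)(34.50) + (-1216.00)(33.00) = 893410.50 mm³
X̄ = 3398696.50 / 22017.00 = 154.37 mm
Ȳ = 893410.50 / 22017.00 = 40.58 mm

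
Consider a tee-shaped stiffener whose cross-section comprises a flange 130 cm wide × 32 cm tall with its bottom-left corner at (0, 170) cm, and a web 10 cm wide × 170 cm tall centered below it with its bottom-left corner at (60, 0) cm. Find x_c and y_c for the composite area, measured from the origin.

x_c = 65.00 cm, y_c = 156.70 cm

web: A = 10 × 170 = 1700.00, centroid at (65.00, 85.00).
flange: A = 130 × 32 = 4160.00, centroid at (65.00, 186.00).
ΣA = 5860.00 cm², ΣAx_c = 380900.00 cm³, ΣAy_c = 918260.00 cm³.
x_c = 380900.00/5860.00 = 65.00 cm; y_c = 918260.00/5860.00 = 156.70 cm.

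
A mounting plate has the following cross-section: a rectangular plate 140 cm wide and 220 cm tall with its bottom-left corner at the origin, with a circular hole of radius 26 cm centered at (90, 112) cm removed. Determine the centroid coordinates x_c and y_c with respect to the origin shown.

x_c = 68.52 cm, y_c = 109.85 cm

plate: A = 140 × 220 = 30800.00, centroid at (70.00, 110.00).
hole: A = −π·26² = -2123.72, centroid at (90.00, 112.00).
ΣA = 28676.28 cm²
ΣAx_c = (30800.00)(70.00) + (-2123.72)(90.00) = 1964865.50 cm³
ΣAy_c = (30800.00)(110.00) + (-2123.72)(112.00) = 3150143.74 cm³
x_c = 1964865.50 / 28676.28 = 68.52 cm
y_c = 3150143.74 / 28676.28 = 109.85 cm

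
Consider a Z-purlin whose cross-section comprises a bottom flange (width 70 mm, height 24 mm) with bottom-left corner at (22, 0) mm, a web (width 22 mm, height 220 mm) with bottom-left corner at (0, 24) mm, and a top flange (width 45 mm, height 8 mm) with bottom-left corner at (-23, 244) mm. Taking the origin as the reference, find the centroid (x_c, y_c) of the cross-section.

Part | A | x̄ᵢ | ȳᵢ | A·x̄ᵢ | A·ȳᵢ
bottom flange | 1680.00 | 57.00 | 12.00 | 95760.00 | 20160.00
web | 4840.00 | 11.00 | 134.00 | 53240.00 | 648560.00
top flange | 360.00 | -0.50 | 248.00 | -180.00 | 89280.00
Σ | 6880.00 |  |  | 148820.00 | 758000.00
x_c = 148820.00 / 6880.00 = 21.63 mm
y_c = 758000.00 / 6880.00 = 110.17 mm

x_c = 21.63 mm, y_c = 110.17 mm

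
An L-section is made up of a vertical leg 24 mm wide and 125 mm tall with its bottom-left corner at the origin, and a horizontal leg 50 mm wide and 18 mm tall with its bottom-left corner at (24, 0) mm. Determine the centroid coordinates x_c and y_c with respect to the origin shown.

x_c = 20.54 mm, y_c = 50.15 mm

vertical leg: A = 24 × 125 = 3000.00, centroid at (12.00, 62.50).
horizontal leg: A = 50 × 18 = 900.00, centroid at (49.00, 9.00).
ΣA = 3900.00 mm²
ΣAx_c = (3000.00)(12.00) + (900.00)(49.00) = 80100.00 mm³
ΣAy_c = (3000.00)(62.50) + (900.00)(9.00) = 195600.00 mm³
x_c = 80100.00 / 3900.00 = 20.54 mm
y_c = 195600.00 / 3900.00 = 50.15 mm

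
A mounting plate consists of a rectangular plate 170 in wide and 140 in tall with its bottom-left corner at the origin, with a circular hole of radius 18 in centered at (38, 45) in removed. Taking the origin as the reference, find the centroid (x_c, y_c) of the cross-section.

x_c = 87.10 in, y_c = 71.12 in

plate: A = 170 × 140 = 23800.00, centroid at (85.00, 70.00).
hole: A = −π·18² = -1017.88, centroid at (38.00, 45.00).
ΣA = 22782.12 in², ΣAx_c = 1984320.71 in³, ΣAy_c = 1620195.58 in³.
x_c = 1984320.71/22782.12 = 87.10 in; y_c = 1620195.58/22782.12 = 71.12 in.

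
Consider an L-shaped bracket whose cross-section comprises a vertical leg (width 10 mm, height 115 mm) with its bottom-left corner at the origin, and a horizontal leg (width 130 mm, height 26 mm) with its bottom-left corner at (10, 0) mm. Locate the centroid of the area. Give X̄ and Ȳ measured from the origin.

vertical leg: A = 10 × 115 = 1150.00, centroid at (5.00, 57.50).
horizontal leg: A = 130 × 26 = 3380.00, centroid at (75.00, 13.00).
ΣA = 4530.00 mm²
ΣAX̄ = (1150.00)(5.00) + (3380.00)(75.00) = 259250.00 mm³
ΣAȲ = (1150.00)(57.50) + (3380.00)(13.00) = 110065.00 mm³
X̄ = 259250.00 / 4530.00 = 57.23 mm
Ȳ = 110065.00 / 4530.00 = 24.30 mm

X̄ = 57.23 mm, Ȳ = 24.30 mm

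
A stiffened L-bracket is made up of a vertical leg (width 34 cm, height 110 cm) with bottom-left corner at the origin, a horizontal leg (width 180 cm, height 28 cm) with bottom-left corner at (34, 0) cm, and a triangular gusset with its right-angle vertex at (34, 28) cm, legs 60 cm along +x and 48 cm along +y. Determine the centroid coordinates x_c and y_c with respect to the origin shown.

x_c = 74.98 cm, y_c = 33.23 cm

Part | A | x̄ᵢ | ȳᵢ | A·x̄ᵢ | A·ȳᵢ
vertical leg | 3740.00 | 17.00 | 55.00 | 63580.00 | 205700.00
horizontal leg | 5040.00 | 124.00 | 14.00 | 624960.00 | 70560.00
gusset | 1440.00 | 54.00 | 44.00 | 77760.00 | 63360.00
Σ | 10220.00 |  |  | 766300.00 | 339620.00
x_c = 766300.00 / 10220.00 = 74.98 cm
y_c = 339620.00 / 10220.00 = 33.23 cm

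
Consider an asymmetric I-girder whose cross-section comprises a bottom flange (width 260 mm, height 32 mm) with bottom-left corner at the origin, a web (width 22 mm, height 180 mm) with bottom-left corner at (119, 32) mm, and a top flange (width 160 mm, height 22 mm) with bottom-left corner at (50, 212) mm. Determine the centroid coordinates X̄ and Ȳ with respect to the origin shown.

bottom flange: A = 260 × 32 = 8320.00, centroid at (130.00, 16.00).
web: A = 22 × 180 = 3960.00, centroid at (130.00, 122.00).
top flange: A = 160 × 22 = 3520.00, centroid at (130.00, 223.00).
ΣA = 15800.00 mm²
ΣAX̄ = (8320.00)(130.00) + (3960.00)(130.00) + (3520.00)(130.00) = 2054000.00 mm³
ΣAȲ = (8320.00)(16.00) + (3960.00)(122.00) + (3520.00)(223.00) = 1401200.00 mm³
X̄ = 2054000.00 / 15800.00 = 130.00 mm
Ȳ = 1401200.00 / 15800.00 = 88.68 mm

X̄ = 130.00 mm, Ȳ = 88.68 mm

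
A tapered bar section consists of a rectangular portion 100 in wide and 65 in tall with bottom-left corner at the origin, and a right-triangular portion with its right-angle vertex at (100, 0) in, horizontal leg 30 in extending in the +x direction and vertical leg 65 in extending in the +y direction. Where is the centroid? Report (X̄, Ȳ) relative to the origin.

Part | A | x̄ᵢ | ȳᵢ | A·x̄ᵢ | A·ȳᵢ
rectangular portion | 6500.00 | 50.00 | 32.50 | 325000.00 | 211250.00
triangular portion | 975.00 | 110.00 | 21.67 | 107250.00 | 21125.00
Σ | 7475.00 |  |  | 432250.00 | 232375.00
X̄ = 432250.00 / 7475.00 = 57.83 in
Ȳ = 232375.00 / 7475.00 = 31.09 in

X̄ = 57.83 in, Ȳ = 31.09 in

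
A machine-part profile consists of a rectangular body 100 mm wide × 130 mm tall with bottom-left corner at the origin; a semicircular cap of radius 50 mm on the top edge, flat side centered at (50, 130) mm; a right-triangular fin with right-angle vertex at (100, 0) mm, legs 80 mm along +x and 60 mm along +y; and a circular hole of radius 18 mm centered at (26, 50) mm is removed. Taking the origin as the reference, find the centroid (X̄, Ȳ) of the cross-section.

X̄ = 61.38 mm, Ȳ = 78.43 mm

rectangular body: A = 100 × 130 = 13000.00, centroid at (50.00, 65.00).
semicircular top: A = ½π·50² = 3926.99, centroid at (50.00, 151.22).
triangular fin: A = ½·80·60 = 2400.00, centroid at (126.67, 20.00).
hole: A = −π·18² = -1017.88, centroid at (26.00, 50.00).
ΣA = 18309.11 mm²
ΣAX̄ = (13000.00)(50.00) + (3926.99)(50.00) + (2400.00)(126.67) + (-1017.88)(26.00) = 1123884.76 mm³
ΣAȲ = (13000.00)(65.00) + (3926.99)(151.22) + (2400.00)(20.00) + (-1017.88)(50.00) = 1435948.34 mm³
X̄ = 1123884.76 / 18309.11 = 61.38 mm
Ȳ = 1435948.34 / 18309.11 = 78.43 mm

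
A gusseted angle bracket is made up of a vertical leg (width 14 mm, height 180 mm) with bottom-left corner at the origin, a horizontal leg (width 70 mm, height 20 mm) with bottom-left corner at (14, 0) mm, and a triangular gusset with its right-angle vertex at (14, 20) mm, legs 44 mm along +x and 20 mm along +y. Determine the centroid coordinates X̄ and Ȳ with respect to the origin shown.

vertical leg: A = 14 × 180 = 2520.00, centroid at (7.00, 90.00).
horizontal leg: A = 70 × 20 = 1400.00, centroid at (49.00, 10.00).
gusset: A = ½·44·20 = 440.00, centroid at (28.67, 26.67).
ΣA = 4360.00 mm²
ΣAX̄ = (2520.00)(7.00) + (1400.00)(49.00) + (440.00)(28.67) = 98853.33 mm³
ΣAȲ = (2520.00)(90.00) + (1400.00)(10.00) + (440.00)(26.67) = 252533.33 mm³
X̄ = 98853.33 / 4360.00 = 22.67 mm
Ȳ = 252533.33 / 4360.00 = 57.92 mm

X̄ = 22.67 mm, Ȳ = 57.92 mm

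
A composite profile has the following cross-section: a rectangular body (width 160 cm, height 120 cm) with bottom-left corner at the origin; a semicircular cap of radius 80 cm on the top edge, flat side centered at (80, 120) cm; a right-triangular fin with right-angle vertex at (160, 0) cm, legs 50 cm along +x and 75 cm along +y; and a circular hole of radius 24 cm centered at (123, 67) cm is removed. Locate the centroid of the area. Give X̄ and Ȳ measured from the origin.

X̄ = 83.53 cm, Ȳ = 89.55 cm

Part | A | x̄ᵢ | ȳᵢ | A·x̄ᵢ | A·ȳᵢ
rectangular body | 19200.00 | 80.00 | 60.00 | 1536000.00 | 1152000.00
semicircular top | 10053.10 | 80.00 | 153.95 | 804247.72 | 1547704.91
triangular fin | 1875.00 | 176.67 | 25.00 | 331250.00 | 46875.00
hole | -1809.56 | 123.00 | 67.00 | -222575.56 | -121240.34
Σ | 29318.54 |  |  | 2448922.16 | 2625339.57
X̄ = 2448922.16 / 29318.54 = 83.53 cm
Ȳ = 2625339.57 / 29318.54 = 89.55 cm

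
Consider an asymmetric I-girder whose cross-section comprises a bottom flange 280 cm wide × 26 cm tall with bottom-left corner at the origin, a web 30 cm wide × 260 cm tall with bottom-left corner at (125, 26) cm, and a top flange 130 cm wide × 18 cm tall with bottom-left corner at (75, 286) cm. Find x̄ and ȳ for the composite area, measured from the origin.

x̄ = 140.00 cm, ȳ = 114.91 cm

Part | A | x̄ᵢ | ȳᵢ | A·x̄ᵢ | A·ȳᵢ
bottom flange | 7280.00 | 140.00 | 13.00 | 1019200.00 | 94640.00
web | 7800.00 | 140.00 | 156.00 | 1092000.00 | 1216800.00
top flange | 2340.00 | 140.00 | 295.00 | 327600.00 | 690300.00
Σ | 17420.00 |  |  | 2438800.00 | 2001740.00
x̄ = 2438800.00 / 17420.00 = 140.00 cm
ȳ = 2001740.00 / 17420.00 = 114.91 cm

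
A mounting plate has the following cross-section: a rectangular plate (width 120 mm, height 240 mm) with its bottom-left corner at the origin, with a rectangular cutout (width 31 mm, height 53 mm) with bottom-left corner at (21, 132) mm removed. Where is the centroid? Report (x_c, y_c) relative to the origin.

x_c = 61.42 mm, y_c = 117.67 mm

plate: A = 120 × 240 = 28800.00, centroid at (60.00, 120.00).
hole: A = −(31 × 53) = -1643.00, centroid at (36.50, 158.50).
ΣA = 27157.00 mm², ΣAx_c = 1668030.50 mm³, ΣAy_c = 3195584.50 mm³.
x_c = 1668030.50/27157.00 = 61.42 mm; y_c = 3195584.50/27157.00 = 117.67 mm.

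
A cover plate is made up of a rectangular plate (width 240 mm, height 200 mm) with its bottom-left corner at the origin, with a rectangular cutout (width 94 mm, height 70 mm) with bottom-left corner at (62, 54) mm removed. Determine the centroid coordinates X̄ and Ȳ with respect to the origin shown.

X̄ = 121.75 mm, Ȳ = 101.75 mm

Part | A | x̄ᵢ | ȳᵢ | A·x̄ᵢ | A·ȳᵢ
plate | 48000.00 | 120.00 | 100.00 | 5760000.00 | 4800000.00
hole | -6580.00 | 109.00 | 89.00 | -717220.00 | -585620.00
Σ | 41420.00 |  |  | 5042780.00 | 4214380.00
X̄ = 5042780.00 / 41420.00 = 121.75 mm
Ȳ = 4214380.00 / 41420.00 = 101.75 mm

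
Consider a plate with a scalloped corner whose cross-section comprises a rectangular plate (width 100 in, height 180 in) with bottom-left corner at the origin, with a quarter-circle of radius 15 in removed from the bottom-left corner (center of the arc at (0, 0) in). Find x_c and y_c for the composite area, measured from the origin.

plate: A = 100 × 180 = 18000.00, centroid at (50.00, 90.00).
removed quarter-circle: A = −¼π·15² = -176.71, centroid at (6.37, 6.37).
ΣA = 17823.29 in²
ΣAx_c = (18000.00)(50.00) + (-176.71)(6.37) = 898875.00 in³
ΣAy_c = (18000.00)(90.00) + (-176.71)(6.37) = 1618875.00 in³
x_c = 898875.00 / 17823.29 = 50.43 in
y_c = 1618875.00 / 17823.29 = 90.83 in

x_c = 50.43 in, y_c = 90.83 in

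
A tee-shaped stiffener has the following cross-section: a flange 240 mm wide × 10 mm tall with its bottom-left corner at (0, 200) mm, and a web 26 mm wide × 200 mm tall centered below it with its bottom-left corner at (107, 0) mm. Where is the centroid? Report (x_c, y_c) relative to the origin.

web: A = 26 × 200 = 5200.00, centroid at (120.00, 100.00).
flange: A = 240 × 10 = 2400.00, centroid at (120.00, 205.00).
ΣA = 7600.00 mm², ΣAx_c = 912000.00 mm³, ΣAy_c = 1012000.00 mm³.
x_c = 912000.00/7600.00 = 120.00 mm; y_c = 1012000.00/7600.00 = 133.16 mm.

x_c = 120.00 mm, y_c = 133.16 mm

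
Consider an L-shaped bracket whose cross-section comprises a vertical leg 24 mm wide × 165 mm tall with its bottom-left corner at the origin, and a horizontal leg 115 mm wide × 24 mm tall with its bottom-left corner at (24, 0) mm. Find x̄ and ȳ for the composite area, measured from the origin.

Part | A | x̄ᵢ | ȳᵢ | A·x̄ᵢ | A·ȳᵢ
vertical leg | 3960.00 | 12.00 | 82.50 | 47520.00 | 326700.00
horizontal leg | 2760.00 | 81.50 | 12.00 | 224940.00 | 33120.00
Σ | 6720.00 |  |  | 272460.00 | 359820.00
x̄ = 272460.00 / 6720.00 = 40.54 mm
ȳ = 359820.00 / 6720.00 = 53.54 mm

x̄ = 40.54 mm, ȳ = 53.54 mm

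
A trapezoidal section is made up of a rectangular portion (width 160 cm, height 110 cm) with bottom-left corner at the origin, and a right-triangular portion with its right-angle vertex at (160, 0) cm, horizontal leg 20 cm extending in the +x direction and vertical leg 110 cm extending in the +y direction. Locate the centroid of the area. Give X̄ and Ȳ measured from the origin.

X̄ = 85.10 cm, Ȳ = 53.92 cm

rectangular portion: A = 160 × 110 = 17600.00, centroid at (80.00, 55.00).
triangular portion: A = ½·20·110 = 1100.00, centroid at (166.67, 36.67).
ΣA = 18700.00 cm²
ΣAX̄ = (17600.00)(80.00) + (1100.00)(166.67) = 1591333.33 cm³
ΣAȲ = (17600.00)(55.00) + (1100.00)(36.67) = 1008333.33 cm³
X̄ = 1591333.33 / 18700.00 = 85.10 cm
Ȳ = 1008333.33 / 18700.00 = 53.92 cm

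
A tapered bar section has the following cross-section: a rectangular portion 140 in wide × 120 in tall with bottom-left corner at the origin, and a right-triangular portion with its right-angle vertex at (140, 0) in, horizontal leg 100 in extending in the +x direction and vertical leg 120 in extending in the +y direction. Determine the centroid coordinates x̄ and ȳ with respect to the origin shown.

x̄ = 97.19 in, ȳ = 54.74 in

rectangular portion: A = 140 × 120 = 16800.00, centroid at (70.00, 60.00).
triangular portion: A = ½·100·120 = 6000.00, centroid at (173.33, 40.00).
ΣA = 22800.00 in², ΣAx̄ = 2216000.00 in³, ΣAȳ = 1248000.00 in³.
x̄ = 2216000.00/22800.00 = 97.19 in; ȳ = 1248000.00/22800.00 = 54.74 in.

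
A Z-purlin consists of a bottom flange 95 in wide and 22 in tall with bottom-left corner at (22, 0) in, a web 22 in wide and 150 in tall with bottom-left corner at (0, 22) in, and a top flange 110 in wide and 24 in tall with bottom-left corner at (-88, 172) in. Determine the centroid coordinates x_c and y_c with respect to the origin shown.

x_c = 11.76 in, y_c = 103.22 in

bottom flange: A = 95 × 22 = 2090.00, centroid at (69.50, 11.00).
web: A = 22 × 150 = 3300.00, centroid at (11.00, 97.00).
top flange: A = 110 × 24 = 2640.00, centroid at (-33.00, 184.00).
ΣA = 8030.00 in²
ΣAx_c = (2090.00)(69.50) + (3300.00)(11.00) + (2640.00)(-33.00) = 94435.00 in³
ΣAy_c = (2090.00)(11.00) + (3300.00)(97.00) + (2640.00)(184.00) = 828850.00 in³
x_c = 94435.00 / 8030.00 = 11.76 in
y_c = 828850.00 / 8030.00 = 103.22 in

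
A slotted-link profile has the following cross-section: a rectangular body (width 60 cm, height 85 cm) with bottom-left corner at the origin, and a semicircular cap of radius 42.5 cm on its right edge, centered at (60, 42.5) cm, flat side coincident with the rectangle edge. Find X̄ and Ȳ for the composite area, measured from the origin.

rectangular body: A = 60 × 85 = 5100.00, centroid at (30.00, 42.50).
semicircular end: A = ½π·42.5² = 2837.25, centroid at (78.04, 42.50).
ΣA = 7937.25 cm², ΣAX̄ = 374412.14 cm³, ΣAȲ = 337333.16 cm³.
X̄ = 374412.14/7937.25 = 47.17 cm; Ȳ = 337333.16/7937.25 = 42.50 cm.

X̄ = 47.17 cm, Ȳ = 42.50 cm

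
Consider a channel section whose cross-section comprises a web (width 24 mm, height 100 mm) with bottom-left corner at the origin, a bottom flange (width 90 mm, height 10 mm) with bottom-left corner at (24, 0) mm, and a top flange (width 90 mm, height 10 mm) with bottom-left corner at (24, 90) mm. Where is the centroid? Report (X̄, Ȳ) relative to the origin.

X̄ = 36.43 mm, Ȳ = 50.00 mm

web: A = 24 × 100 = 2400.00, centroid at (12.00, 50.00).
bottom flange: A = 90 × 10 = 900.00, centroid at (69.00, 5.00).
top flange: A = 90 × 10 = 900.00, centroid at (69.00, 95.00).
ΣA = 4200.00 mm²
ΣAX̄ = (2400.00)(12.00) + (900.00)(69.00) + (900.00)(69.00) = 153000.00 mm³
ΣAȲ = (2400.00)(50.00) + (900.00)(5.00) + (900.00)(95.00) = 210000.00 mm³
X̄ = 153000.00 / 4200.00 = 36.43 mm
Ȳ = 210000.00 / 4200.00 = 50.00 mm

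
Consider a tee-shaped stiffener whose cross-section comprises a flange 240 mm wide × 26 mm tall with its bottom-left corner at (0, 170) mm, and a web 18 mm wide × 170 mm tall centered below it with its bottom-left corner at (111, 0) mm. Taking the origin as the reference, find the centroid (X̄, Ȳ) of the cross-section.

web: A = 18 × 170 = 3060.00, centroid at (120.00, 85.00).
flange: A = 240 × 26 = 6240.00, centroid at (120.00, 183.00).
ΣA = 9300.00 mm², ΣAX̄ = 1116000.00 mm³, ΣAȲ = 1402020.00 mm³.
X̄ = 1116000.00/9300.00 = 120.00 mm; Ȳ = 1402020.00/9300.00 = 150.75 mm.

X̄ = 120.00 mm, Ȳ = 150.75 mm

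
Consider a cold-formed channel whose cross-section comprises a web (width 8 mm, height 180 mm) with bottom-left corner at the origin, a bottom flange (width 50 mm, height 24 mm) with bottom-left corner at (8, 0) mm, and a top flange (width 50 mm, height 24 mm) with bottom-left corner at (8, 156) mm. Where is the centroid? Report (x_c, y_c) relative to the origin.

x_c = 22.12 mm, y_c = 90.00 mm

web: A = 8 × 180 = 1440.00, centroid at (4.00, 90.00).
bottom flange: A = 50 × 24 = 1200.00, centroid at (33.00, 12.00).
top flange: A = 50 × 24 = 1200.00, centroid at (33.00, 168.00).
ΣA = 3840.00 mm²
ΣAx_c = (1440.00)(4.00) + (1200.00)(33.00) + (1200.00)(33.00) = 84960.00 mm³
ΣAy_c = (1440.00)(90.00) + (1200.00)(12.00) + (1200.00)(168.00) = 345600.00 mm³
x_c = 84960.00 / 3840.00 = 22.12 mm
y_c = 345600.00 / 3840.00 = 90.00 mm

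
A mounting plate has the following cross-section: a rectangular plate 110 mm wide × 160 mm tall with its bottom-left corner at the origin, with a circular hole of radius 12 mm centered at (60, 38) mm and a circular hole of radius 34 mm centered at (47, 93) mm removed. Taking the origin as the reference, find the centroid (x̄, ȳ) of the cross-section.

x̄ = 56.98 mm, ȳ = 77.91 mm

Part | A | x̄ᵢ | ȳᵢ | A·x̄ᵢ | A·ȳᵢ
plate | 17600.00 | 55.00 | 80.00 | 968000.00 | 1408000.00
hole 1 | -452.39 | 60.00 | 38.00 | -27143.36 | -17190.80
hole 2 | -3631.68 | 47.00 | 93.00 | -170689.01 | -337746.34
Σ | 13515.93 |  |  | 770167.63 | 1053062.86
x̄ = 770167.63 / 13515.93 = 56.98 mm
ȳ = 1053062.86 / 13515.93 = 77.91 mm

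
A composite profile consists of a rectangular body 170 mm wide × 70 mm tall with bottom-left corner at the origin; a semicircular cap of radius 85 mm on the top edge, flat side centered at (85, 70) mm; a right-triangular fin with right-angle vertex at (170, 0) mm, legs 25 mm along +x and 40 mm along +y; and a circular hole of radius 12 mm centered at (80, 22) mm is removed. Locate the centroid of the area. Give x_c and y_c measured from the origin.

rectangular body: A = 170 × 70 = 11900.00, centroid at (85.00, 35.00).
semicircular top: A = ½π·85² = 11349.00, centroid at (85.00, 106.08).
triangular fin: A = ½·25·40 = 500.00, centroid at (178.33, 13.33).
hole: A = −π·12² = -452.39, centroid at (80.00, 22.00).
ΣA = 23296.61 mm²
ΣAx_c = (11900.00)(85.00) + (11349.00)(85.00) + (500.00)(178.33) + (-452.39)(80.00) = 2029140.81 mm³
ΣAy_c = (11900.00)(35.00) + (11349.00)(106.08) + (500.00)(13.33) + (-452.39)(22.00) = 1617061.01 mm³
x_c = 2029140.81 / 23296.61 = 87.10 mm
y_c = 1617061.01 / 23296.61 = 69.41 mm

x_c = 87.10 mm, y_c = 69.41 mm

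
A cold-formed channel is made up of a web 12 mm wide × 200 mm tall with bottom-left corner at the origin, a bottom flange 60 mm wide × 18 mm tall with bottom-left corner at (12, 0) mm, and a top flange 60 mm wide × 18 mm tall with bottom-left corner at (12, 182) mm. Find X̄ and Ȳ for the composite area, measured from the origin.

X̄ = 23.05 mm, Ȳ = 100.00 mm

Part | A | x̄ᵢ | ȳᵢ | A·x̄ᵢ | A·ȳᵢ
web | 2400.00 | 6.00 | 100.00 | 14400.00 | 240000.00
bottom flange | 1080.00 | 42.00 | 9.00 | 45360.00 | 9720.00
top flange | 1080.00 | 42.00 | 191.00 | 45360.00 | 206280.00
Σ | 4560.00 |  |  | 105120.00 | 456000.00
X̄ = 105120.00 / 4560.00 = 23.05 mm
Ȳ = 456000.00 / 4560.00 = 100.00 mm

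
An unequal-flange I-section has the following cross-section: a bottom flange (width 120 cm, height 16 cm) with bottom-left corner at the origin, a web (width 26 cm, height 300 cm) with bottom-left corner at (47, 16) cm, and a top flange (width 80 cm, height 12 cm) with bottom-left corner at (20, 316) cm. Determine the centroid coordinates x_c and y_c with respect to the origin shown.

x_c = 60.00 cm, y_c = 151.62 cm

Part | A | x̄ᵢ | ȳᵢ | A·x̄ᵢ | A·ȳᵢ
bottom flange | 1920.00 | 60.00 | 8.00 | 115200.00 | 15360.00
web | 7800.00 | 60.00 | 166.00 | 468000.00 | 1294800.00
top flange | 960.00 | 60.00 | 322.00 | 57600.00 | 309120.00
Σ | 10680.00 |  |  | 640800.00 | 1619280.00
x_c = 640800.00 / 10680.00 = 60.00 cm
y_c = 1619280.00 / 10680.00 = 151.62 cm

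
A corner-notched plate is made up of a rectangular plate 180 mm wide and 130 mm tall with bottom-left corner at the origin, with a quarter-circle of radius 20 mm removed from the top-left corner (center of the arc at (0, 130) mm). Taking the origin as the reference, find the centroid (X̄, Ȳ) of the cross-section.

plate: A = 180 × 130 = 23400.00, centroid at (90.00, 65.00).
removed quarter-circle: A = −¼π·20² = -314.16, centroid at (8.49, 121.51).
ΣA = 23085.84 mm²
ΣAX̄ = (23400.00)(90.00) + (-314.16)(8.49) = 2103333.33 mm³
ΣAȲ = (23400.00)(65.00) + (-314.16)(121.51) = 1482825.96 mm³
X̄ = 2103333.33 / 23085.84 = 91.11 mm
Ȳ = 1482825.96 / 23085.84 = 64.23 mm

X̄ = 91.11 mm, Ȳ = 64.23 mm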